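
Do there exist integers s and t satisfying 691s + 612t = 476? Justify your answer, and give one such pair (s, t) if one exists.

691 and 612 are coprime, so 691s + 612t ranges over all of ℤ.
Euclidean algorithm: 691 = 1·612 + 79, 612 = 7·79 + 59, 79 = 1·59 + 20, 59 = 2·20 + 19, 20 = 1·19 + 1, 19 = 19·1 + 0.
Working back up the chain: 1 = 20 − 1·19 = 20 − (59 − 2·20) = −59 + 3·20 = −59 + 3·(79 − 1·59) = 3·79 − 4·59 = 3·79 − 4·(612 − 7·79) = −4·612 + 31·79 = −4·612 + 31·(691 − 1·612) = 31·691 − 35·612. So 691·31 + 612·(-35) = 1.
Scaling by 476 gives the particular solution (s, t) = (14756, -16660).
Subtracting 24·612 from s and adding 24·691 to t gives the tidier solution (68, -76).
Check: 691·68 + 612·(-76) = 46988 − 46512 = 476. ✓

s = 68, t = -76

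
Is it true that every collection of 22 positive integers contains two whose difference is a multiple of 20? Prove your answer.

True.

There are exactly 20 possible remainders on division by 20.
Since 22 > 20, two of the 22 integers must share a residue class by the pigeonhole principle; call them a and b.
Their difference a − b is then a multiple of 20.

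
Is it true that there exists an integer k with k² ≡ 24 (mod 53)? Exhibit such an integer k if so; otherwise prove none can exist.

Take k = 17. Then 17² = 289 = 5·53 + 24, so 17² ≡ 24 (mod 53).

k = 17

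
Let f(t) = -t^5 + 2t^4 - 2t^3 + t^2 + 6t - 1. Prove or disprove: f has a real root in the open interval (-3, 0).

Such a root exists.

f(-3) = 449 and f(0) = -1, which have opposite signs.
f is continuous everywhere (it is a polynomial), in particular on [-3, 0].
By the Intermediate Value Theorem, f takes the value 0 somewhere in the open interval.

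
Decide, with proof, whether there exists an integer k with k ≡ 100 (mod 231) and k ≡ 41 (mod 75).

No such integer exists.

Both moduli are multiples of 3 = gcd(231, 75), so any solution would satisfy k ≡ 100 and k ≡ 41 modulo 3 simultaneously.
But 100 mod 3 = 1 while 41 mod 3 = 2, a contradiction.
Therefore no such k exists.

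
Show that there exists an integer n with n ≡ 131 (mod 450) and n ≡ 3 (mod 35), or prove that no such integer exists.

No, no such integer exists.

Both moduli are multiples of 5 = gcd(450, 35), so any solution would satisfy n ≡ 131 and n ≡ 3 modulo 5 simultaneously.
However 131 ≡ 1 and 3 ≡ 3 (mod 5), and 1 ≠ 3.
Hence the system has no solution.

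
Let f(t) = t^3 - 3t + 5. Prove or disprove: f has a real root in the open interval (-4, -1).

f(-4) = -47 and f(-1) = 7, which have opposite signs.
As a polynomial, f is continuous on every closed interval.
By the Intermediate Value Theorem f must vanish at some point of (-4, -1).

Yes, f has a root in the interval.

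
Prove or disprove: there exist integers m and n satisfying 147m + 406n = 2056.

Any value of 147m + 406n is a multiple of gcd(147, 406) = 7.
But 2056 is not a multiple of 7 (it leaves remainder 5).
So the equation is unsolvable over ℤ.

No, no such integers exist.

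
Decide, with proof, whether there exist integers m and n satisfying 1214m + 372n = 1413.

There are no such integers.

gcd(1214, 372) = 2, so every integer of the form 1214m + 372n is a multiple of 2.
However 1413 leaves remainder 1 on division by 2.
Therefore 1214m + 372n = 1413 has no solution in integers.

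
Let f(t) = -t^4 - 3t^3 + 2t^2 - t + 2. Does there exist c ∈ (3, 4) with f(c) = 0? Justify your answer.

No such root exists.

f(3) = -145 and f(4) = -418, both negative, so a sign-change argument is unavailable; we show f keeps this sign on the whole interval.
Shift to the endpoint 3: with t = 3 + u (0 < u < 1), one computes f(3 + u) = -u^4 - 15u^3 - 79u^2 - 178u - 145.
All 5 nonzero coefficients of this polynomial in u are negative; hence for u > 0 the value is a sum of negative terms (the constant -145 among them).
Therefore f(t) < 0 throughout (3, 4), and f has no zero there.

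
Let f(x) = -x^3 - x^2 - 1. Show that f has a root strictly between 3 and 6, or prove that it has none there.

No such root exists.

The endpoint values f(3) = -37 and f(6) = -253 are both negative. Claim: f(x) < 0 for every x in (3, 6).
Substitute x = 3 + u, where 0 < u < 3 on the interval. Expanding, f(3 + u) = -u^3 - 10u^2 - 33u - 37.
The nonzero coefficients here are all negative, so for u > 0 every term is negative (or zero), and the constant term -37 is strictly negative.
So f is strictly negative on (3, 6); no root exists in the interval.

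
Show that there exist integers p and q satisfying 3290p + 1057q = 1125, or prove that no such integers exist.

gcd(3290, 1057) = 7, so every integer of the form 3290p + 1057q is a multiple of 7.
But 1125 is not a multiple of 7 (it leaves remainder 5).
So the equation is unsolvable over ℤ.

There are no such integers.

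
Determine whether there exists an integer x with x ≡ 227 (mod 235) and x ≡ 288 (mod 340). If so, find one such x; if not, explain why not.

No such integer exists.

Both moduli are multiples of 5 = gcd(235, 340), so any solution would satisfy x ≡ 227 and x ≡ 288 modulo 5 simultaneously.
But 227 mod 5 = 2 while 288 mod 5 = 3, a contradiction.
So no integer satisfies both congruences.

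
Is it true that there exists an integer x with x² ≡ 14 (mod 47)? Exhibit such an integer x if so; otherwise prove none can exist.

x = 22

x = 22 works: 22² = 484, and 484 − 14 = 470 = 10·47.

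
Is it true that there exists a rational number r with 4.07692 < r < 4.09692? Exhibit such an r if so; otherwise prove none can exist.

Multiplying by 11: 11·4.07692 = 44.84612 and 11·4.09692 = 45.06612, so the integer 45 lies strictly between them.
Dividing back, 4.07692 < 45/11 < 4.09692, and 45/11 is rational.

r = 45/11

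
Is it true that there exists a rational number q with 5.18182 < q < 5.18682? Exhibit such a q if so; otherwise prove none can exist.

Multiplying by 27: 27·5.18182 = 139.90914 and 27·5.18682 = 140.04414, so the integer 140 lies strictly between them.
So q = 140/27 works: it is a ratio of integers, and dividing 27·5.18182 < 140 < 27·5.18682 through by 27 gives 5.18182 < 140/27 < 5.18682.

q = 140/27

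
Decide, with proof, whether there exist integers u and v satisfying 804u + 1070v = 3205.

gcd(804, 1070) = 2, so every integer of the form 804u + 1070v is a multiple of 2.
But 3205 is not a multiple of 2 (it leaves remainder 1).
Hence no integers u, v satisfy the equation.

No such integers exist.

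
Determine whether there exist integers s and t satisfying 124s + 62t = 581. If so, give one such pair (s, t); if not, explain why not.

There are no such integers.

gcd(124, 62) = 62, so every integer of the form 124s + 62t is a multiple of 62.
However 581 leaves remainder 23 on division by 62.
So the equation is unsolvable over ℤ.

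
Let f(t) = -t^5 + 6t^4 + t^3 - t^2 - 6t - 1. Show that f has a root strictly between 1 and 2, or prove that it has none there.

f(1) = -2 and f(2) = 55, which have opposite signs.
f is continuous everywhere (it is a polynomial), in particular on [1, 2].
By the Intermediate Value Theorem f must vanish at some point of (1, 2).

Yes, f has a root in the interval.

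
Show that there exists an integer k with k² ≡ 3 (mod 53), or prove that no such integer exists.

53 is prime, so by Euler's criterion 3 is a square mod 53 iff 3^((53−1)/2) = 3^26 ≡ 1 (mod 53).
Squaring successively (mod 53): 3^2 = 9 ≡ 9; 3^4 ≡ 9² = 81 ≡ 28; 3^8 ≡ 28² = 784 ≡ 42; 3^16 ≡ 42² = 1764 ≡ 15.
Since 26 = 16 + 8 + 2, 3^26 ≡ 15 · 42 · 9; multiplying out mod 53: 15·42 = 630 ≡ 47, then 47·9 = 423 ≡ 52. Thus 3^26 ≡ 52 ≡ −1 (mod 53).
By Euler's criterion 3 is a quadratic non-residue mod 53: no k satisfies k² ≡ 3 (mod 53).

No such integer exists.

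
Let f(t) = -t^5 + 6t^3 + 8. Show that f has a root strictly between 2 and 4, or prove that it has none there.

f(2) = 24 and f(4) = -632, which have opposite signs.
f is continuous everywhere (it is a polynomial), in particular on [2, 4].
By the Intermediate Value Theorem, f takes the value 0 somewhere in the open interval.

Yes, f has a root in the interval.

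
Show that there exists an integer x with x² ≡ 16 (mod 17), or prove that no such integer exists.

Take x = 4. Then 4² = 16, and since 0 ≤ 16 < 17 this is already reduced: 4² ≡ 16 (mod 17).

x = 4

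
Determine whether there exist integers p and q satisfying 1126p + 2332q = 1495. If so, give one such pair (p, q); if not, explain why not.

Both 1126 and 2332 are divisible by gcd(1126, 2332) = 2, hence so is any combination 1126p + 2332q.
But 1495 = 2·747 + 1, so 2 ∤ 1495.
Hence no integers p, q satisfy the equation.

No such integers exist.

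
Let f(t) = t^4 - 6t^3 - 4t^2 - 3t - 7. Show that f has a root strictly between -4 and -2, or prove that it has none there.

The endpoint values f(-4) = 581 and f(-2) = 47 are both positive. Claim: f(t) > 0 for every t in (-4, -2).
Substitute t = -2 − u, where 0 < u < 2 on the interval. Expanding, f(-2 − u) = u^4 + 14u^3 + 56u^2 + 91u + 47.
All 5 nonzero coefficients of this polynomial in u are positive; hence for u > 0 the value is a sum of positive terms (the constant 47 among them).
Therefore f(t) > 0 throughout (-4, -2), and f has no zero there.

No.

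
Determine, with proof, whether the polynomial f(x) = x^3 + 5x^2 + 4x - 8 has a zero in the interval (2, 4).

The endpoint values f(2) = 28 and f(4) = 152 are both positive. Claim: f(x) > 0 for every x in (2, 4).
Shift to the endpoint 2: with x = 2 + u (0 < u < 2), one computes f(2 + u) = u^3 + 11u^2 + 36u + 28.
All 4 nonzero coefficients of this polynomial in u are positive; hence for u > 0 the value is a sum of positive terms (the constant 28 among them).
So f is strictly positive on (2, 4); no root exists in the interval.

No.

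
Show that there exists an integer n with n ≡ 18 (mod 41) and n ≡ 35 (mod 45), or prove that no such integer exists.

gcd(41, 45) = 1, so the Chinese Remainder Theorem guarantees exactly one residue class mod 1845 satisfying both.
Any solution of the first congruence is n = 18 + 41t; substituting into the second, 41t ≡ 35 − 18 ≡ 17 (mod 45).
Note 41·11 = 451 ≡ 1 (mod 45) (as 451 − 1 = 10·45), so 41⁻¹ ≡ 11.
Multiplying by 11: t ≡ 11·17 = 187 ≡ 7 (mod 45).
Taking t = 7 gives n = 18 + 41·7 = 305.
Verify: 305 = 7·41 + 18 and 305 = 6·45 + 35. ✓

n = 305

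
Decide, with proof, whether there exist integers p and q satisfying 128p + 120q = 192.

Since gcd(128, 120) = 8 and 192 = 8·24, Bézout's identity guarantees a solution.
Dividing through by 8 reduces the equation to 16p + 15q = 24.
Run the Euclidean algorithm on 16 and 15: 16 = 1·15 + 1, 15 = 15·1 + 0.
Back-substituting, 1 = 16 − 1·15; that is, 16·1 + 15·(-1) = 1.
Times 24: 16·24 + 15·(-24) = 24, so (24, -24) solves it.
Shifting by a multiple of (15, −16) keeps it a solution: p = 24 − 1·15 = 9, q = -24 + 1·16 = -8.
Check: 128·9 + 120·(-8) = 1152 − 960 = 192. ✓

p = 9, q = -8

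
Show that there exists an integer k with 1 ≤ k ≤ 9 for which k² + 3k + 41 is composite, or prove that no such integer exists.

k = 6

At k = 6: 6² + 3·6 + 41 = 95 = 5·19, which is composite.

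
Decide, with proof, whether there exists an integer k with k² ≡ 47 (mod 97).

Take k = 12. Then 12² = 144 = 1·97 + 47, so 12² ≡ 47 (mod 97).

k = 12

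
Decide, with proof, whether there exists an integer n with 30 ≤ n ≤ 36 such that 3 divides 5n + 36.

n = 30

At n = 30 we get 5·30 + 36 = 186, and 186 = 3·62.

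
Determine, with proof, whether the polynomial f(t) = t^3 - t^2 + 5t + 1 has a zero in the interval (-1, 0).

f(-1) = -6 and f(0) = 1, which have opposite signs.
f is continuous everywhere (it is a polynomial), in particular on [-1, 0].
By the Intermediate Value Theorem, f takes the value 0 somewhere in the open interval.

Yes, f has a root in the interval.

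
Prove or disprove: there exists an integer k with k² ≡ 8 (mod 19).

There is no such integer.

Computing k² mod 19 for k = 0, 1, …, 9 (enough, by the symmetry k ↦ 19 − k) gives 0, 1, 4, 9, 16, 6, 17, 11, 7, 5.
So the quadratic residues mod 19 are {0, 1, 4, 5, 6, 7, 9, 11, 16, 17}, and 8 is not among them.
Therefore k² ≡ 8 (mod 19) has no solution.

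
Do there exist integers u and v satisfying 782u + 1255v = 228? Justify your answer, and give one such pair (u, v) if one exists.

u = 1159, v = -722

782 and 1255 are coprime, so 782u + 1255v ranges over all of ℤ.
Euclidean algorithm: 1255 = 1·782 + 473, 782 = 1·473 + 309, 473 = 1·309 + 164, 309 = 1·164 + 145, 164 = 1·145 + 19, 145 = 7·19 + 12, 19 = 1·12 + 7, 12 = 1·7 + 5, 7 = 1·5 + 2, 5 = 2·2 + 1, 2 = 2·1 + 0.
Back-substituting, 1 = 5 − 2·2 = 5 − 2·(7 − 1·5) = −2·7 + 3·5 = −2·7 + 3·(12 − 1·7) = 3·12 − 5·7 = 3·12 − 5·(19 − 1·12) = −5·19 + 8·12 = −5·19 + 8·(145 − 7·19) = 8·145 − 61·19 = 8·145 − 61·(164 − 1·145) = −61·164 + 69·145 = −61·164 + 69·(309 − 1·164) = 69·309 − 130·164 = 69·309 − 130·(473 − 1·309) = −130·473 + 199·309 = −130·473 + 199·(782 − 1·473) = 199·782 − 329·473 = 199·782 − 329·(1255 − 1·782) = −329·1255 + 528·782; that is, 782·528 + 1255·(-329) = 1.
Scaling by 228 gives the particular solution (u, v) = (120384, -75012).
The general solution is u = 120384 + 1255k, v = -75012 − 782k; taking k = -95 gives the smaller pair u = 1159, v = -722.
Check: 782·1159 + 1255·(-722) = 906338 − 906110 = 228. ✓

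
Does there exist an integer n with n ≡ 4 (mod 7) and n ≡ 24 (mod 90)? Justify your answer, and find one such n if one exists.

The moduli 7 and 90 are coprime, so by the Chinese Remainder Theorem a unique solution modulo 630 exists.
Any solution of the first congruence is n = 4 + 7t; substituting into the second, 7t ≡ 24 − 4 ≡ 20 (mod 90).
Since 7·13 = 91 = 1·90 + 1, the inverse of 7 mod 90 is 13.
Multiplying by 13: t ≡ 13·20 = 260 ≡ 80 (mod 90).
Taking t = 80 gives n = 4 + 7·80 = 564.
Check: 564 mod 7 = 4, 564 mod 90 = 24. ✓

n = 564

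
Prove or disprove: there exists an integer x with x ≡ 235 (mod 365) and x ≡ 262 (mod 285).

No, no such integer exists.

Both moduli are multiples of 5 = gcd(365, 285), so any solution would satisfy x ≡ 235 and x ≡ 262 modulo 5 simultaneously.
However 235 ≡ 0 and 262 ≡ 2 (mod 5), and 0 ≠ 2.
Hence the system has no solution.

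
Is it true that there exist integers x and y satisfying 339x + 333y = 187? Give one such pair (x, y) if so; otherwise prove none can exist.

No, no such integers exist.

Both 339 and 333 are divisible by gcd(339, 333) = 3, hence so is any combination 339x + 333y.
However 187 leaves remainder 1 on division by 3.
Hence no integers x, y satisfy the equation.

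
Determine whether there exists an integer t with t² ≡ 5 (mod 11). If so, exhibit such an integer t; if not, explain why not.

t = 7 works: 7² = 49, and 49 − 5 = 44 = 4·11.

t = 7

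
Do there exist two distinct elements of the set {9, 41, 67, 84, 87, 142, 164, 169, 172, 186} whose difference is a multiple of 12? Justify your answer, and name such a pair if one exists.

No such pair exists.

Residues mod 12: 9↦9, 41↦5, 67↦7, 84↦0, 87↦3, 142↦10, 164↦8, 169↦1, 172↦4, 186↦6.
These 10 residues are pairwise different, hence no difference of two elements is divisible by 12.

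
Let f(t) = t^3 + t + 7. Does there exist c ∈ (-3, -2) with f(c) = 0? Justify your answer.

No such root exists.

f(-3) = -23 and f(-2) = -3, both negative.
f'(t) = 3t^2 + 1 has discriminant 0² − 4·3·1 = -12 < 0, so f' has no real roots and is positive for every real t.
Hence f is strictly increasing on ℝ, and in particular on [-3, -2]. A strictly monotone function with same-sign endpoint values stays negative on the whole interval, so f has no zero in (-3, -2).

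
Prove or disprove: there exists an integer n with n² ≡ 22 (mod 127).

Take n = 99. Then 99² = 9801 = 77·127 + 22, so 99² ≡ 22 (mod 127).

n = 99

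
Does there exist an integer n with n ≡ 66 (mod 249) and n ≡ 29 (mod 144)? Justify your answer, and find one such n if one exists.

No, no such integer exists.

gcd(249, 144) = 3. If n ≡ 66 (mod 249) and n ≡ 29 (mod 144), then n ≡ 66 (mod 3) and n ≡ 29 (mod 3).
However 66 ≡ 0 and 29 ≡ 2 (mod 3), and 0 ≠ 2.
Hence the system has no solution.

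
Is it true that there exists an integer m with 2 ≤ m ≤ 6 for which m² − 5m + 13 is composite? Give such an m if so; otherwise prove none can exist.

At m = 4: 4² − 5·4 + 13 = 9 = 3·3, which is composite.

m = 4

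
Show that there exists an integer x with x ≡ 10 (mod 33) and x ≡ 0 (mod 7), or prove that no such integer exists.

x = 175

The moduli 33 and 7 are coprime, so by the Chinese Remainder Theorem a unique solution modulo 231 exists.
Write x = 10 + 33t and require 10 + 33t ≡ 0 (mod 7), i.e. 33t ≡ 4 (mod 7).
33 ≡ 5 (mod 7), so this reads 5t ≡ 4 (mod 7). Since 5·3 = 15 = 2·7 + 1, the inverse of 5 mod 7 is 3.
Therefore t ≡ 3·4 = 12 ≡ 5 (mod 7).
With t = 5: x = 10 + 33·5 = 175.
Indeed 175 ≡ 10 (mod 33) and 175 ≡ 0 (mod 7).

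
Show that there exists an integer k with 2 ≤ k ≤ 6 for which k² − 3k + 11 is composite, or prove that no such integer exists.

At k = 5: 5² − 3·5 + 11 = 21 = 3·7, which is composite.

k = 5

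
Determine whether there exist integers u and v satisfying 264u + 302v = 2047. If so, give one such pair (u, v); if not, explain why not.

No, no such integers exist.

gcd(264, 302) = 2, so every integer of the form 264u + 302v is a multiple of 2.
But 2047 = 2·1023 + 1, so 2 ∤ 2047.
So the equation is unsolvable over ℤ.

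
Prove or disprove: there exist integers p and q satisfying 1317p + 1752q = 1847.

No such integers exist.

gcd(1317, 1752) = 3, so every integer of the form 1317p + 1752q is a multiple of 3.
However 1847 leaves remainder 2 on division by 3.
Therefore 1317p + 1752q = 1847 has no solution in integers.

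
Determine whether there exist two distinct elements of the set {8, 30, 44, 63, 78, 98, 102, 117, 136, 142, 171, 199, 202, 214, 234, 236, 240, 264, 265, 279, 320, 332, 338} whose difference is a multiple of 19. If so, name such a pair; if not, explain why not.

8 mod 19 = 8 and 236 mod 19 = 8, so 236 − 8 = 228 = 12·19.

8 and 236 are such a pair.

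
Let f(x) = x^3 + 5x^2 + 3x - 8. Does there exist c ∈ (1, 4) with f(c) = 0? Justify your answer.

f(1) = 1 and f(4) = 148, both positive, so a sign-change argument is unavailable; we show f keeps this sign on the whole interval.
Substitute x = 1 + u, where 0 < u < 3 on the interval. Expanding, f(1 + u) = u^3 + 8u^2 + 16u + 1.
The nonzero coefficients here are all positive, so for u > 0 every term is positive (or zero), and the constant term 1 is strictly positive.
So f is strictly positive on (1, 4); no root exists in the interval.

No.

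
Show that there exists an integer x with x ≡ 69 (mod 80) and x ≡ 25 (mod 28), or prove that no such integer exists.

The moduli are not coprime: gcd(80, 28) = 4. Compatibility requires 4 ∣ (25 − 69) = -44, which holds, so solutions exist.
The integers ≡ 69 (mod 80) are 69, 149, 229, 309, 389, …; their remainders mod 28 are 13, 9, 5, 1, 25, so x = 389 is the first that is ≡ 25 (mod 28).
Verify: 389 = 4·80 + 69 and 389 = 13·28 + 25. ✓

x = 389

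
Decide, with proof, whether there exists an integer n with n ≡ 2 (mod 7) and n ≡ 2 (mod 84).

n = 2

The moduli are not coprime: gcd(7, 84) = 7. Compatibility requires 7 ∣ (2 − 2) = 0, which holds, so solutions exist.
The smallest candidate n = 2 works directly: 2 ≡ 2 (mod 84).
Indeed 2 ≡ 2 (mod 7) and 2 ≡ 2 (mod 84).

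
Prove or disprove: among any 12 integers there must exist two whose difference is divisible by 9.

Partition the integers by their residue mod 9; there are 9 classes.
With 12 integers and only 9 classes, the pigeonhole principle forces two of them, say a and b, into the same class.
Their difference a − b is then a multiple of 9.

Yes, this is always true.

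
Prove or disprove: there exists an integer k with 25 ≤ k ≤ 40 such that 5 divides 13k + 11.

k = 28 works, since 13·28 + 11 = 375 = 75·5.

k = 28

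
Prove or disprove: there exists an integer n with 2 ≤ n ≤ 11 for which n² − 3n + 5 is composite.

At n = 10: 10² − 3·10 + 5 = 75 = 3·25, which is composite.

n = 10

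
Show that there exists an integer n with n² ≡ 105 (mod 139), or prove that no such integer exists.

No, no such integer exists.

139 is prime, so by Euler's criterion 105 is a square mod 139 iff 105^((139−1)/2) = 105^69 ≡ 1 (mod 139).
Repeated squaring mod 139: 105^2 = 11025 ≡ 44; 105^4 ≡ 44² = 1936 ≡ 129; 105^8 ≡ 129² = 16641 ≡ 100; 105^16 ≡ 100² = 10000 ≡ 131; 105^32 ≡ 131² = 17161 ≡ 64; 105^64 ≡ 64² = 4096 ≡ 65.
Since 69 = 64 + 4 + 1, 105^69 ≡ 65 · 129 · 105; multiplying out mod 139: 65·129 = 8385 ≡ 45, then 45·105 = 4725 ≡ 138. Thus 105^69 ≡ 138 ≡ −1 (mod 139).
The value −1 means 105 is a non-residue modulo 139, so n² ≡ 105 (mod 139) is impossible.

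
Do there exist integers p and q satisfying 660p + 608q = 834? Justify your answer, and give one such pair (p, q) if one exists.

No, no such integers exist.

gcd(660, 608) = 4, so every integer of the form 660p + 608q is a multiple of 4.
But 834 = 4·208 + 2, so 4 ∤ 834.
Therefore 660p + 608q = 834 has no solution in integers.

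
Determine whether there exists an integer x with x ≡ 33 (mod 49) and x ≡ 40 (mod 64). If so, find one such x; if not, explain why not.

gcd(49, 64) = 1, so the Chinese Remainder Theorem guarantees exactly one residue class mod 3136 satisfying both.
Any solution of the first congruence is x = 33 + 49t; substituting into the second, 49t ≡ 40 − 33 ≡ 7 (mod 64).
Since 49·17 = 833 = 13·64 + 1, the inverse of 49 mod 64 is 17.
Therefore t ≡ 17·7 = 119 ≡ 55 (mod 64).
With t = 55: x = 33 + 49·55 = 2728.
Verify: 2728 = 55·49 + 33 and 2728 = 42·64 + 40. ✓

x = 2728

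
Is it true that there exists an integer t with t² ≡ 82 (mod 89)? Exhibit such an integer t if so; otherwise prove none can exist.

No such integer exists.

Apply Euler's criterion with the prime 89: 82 is a quadratic residue iff 82^44 ≡ 1 (mod 89), and a non-residue iff it is ≡ −1.
Repeated squaring mod 89: 82^2 = 6724 ≡ 49; 82^4 ≡ 49² = 2401 ≡ 87; 82^8 ≡ 87² = 7569 ≡ 4; 82^16 ≡ 4² = 16 ≡ 16; 82^32 ≡ 16² = 256 ≡ 78.
Since 44 = 32 + 8 + 4, 82^44 ≡ 78 · 4 · 87; multiplying out mod 89: 78·4 = 312 ≡ 45, then 45·87 = 3915 ≡ 88. Thus 82^44 ≡ 88 ≡ −1 (mod 89).
By Euler's criterion 82 is a quadratic non-residue mod 89: no t satisfies t² ≡ 82 (mod 89).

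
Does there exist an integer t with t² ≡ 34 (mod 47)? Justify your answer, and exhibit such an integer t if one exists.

t = 9

t = 9 works: 9² = 81, and 81 − 34 = 47 = 1·47.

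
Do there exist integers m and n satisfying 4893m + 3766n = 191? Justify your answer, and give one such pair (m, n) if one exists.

gcd(4893, 3766) = 7, so every integer of the form 4893m + 3766n is a multiple of 7.
But 191 = 7·27 + 2, so 7 ∤ 191.
Therefore 4893m + 3766n = 191 has no solution in integers.

No such integers exist.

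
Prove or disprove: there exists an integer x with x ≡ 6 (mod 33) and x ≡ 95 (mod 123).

Both moduli are multiples of 3 = gcd(33, 123), so any solution would satisfy x ≡ 6 and x ≡ 95 modulo 3 simultaneously.
However 6 ≡ 0 and 95 ≡ 2 (mod 3), and 0 ≠ 2.
Hence the system has no solution.

No, no such integer exists.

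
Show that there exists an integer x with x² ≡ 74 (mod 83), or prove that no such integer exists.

83 is prime, so by Euler's criterion 74 is a square mod 83 iff 74^((83−1)/2) = 74^41 ≡ 1 (mod 83).
Squaring successively (mod 83): 74^2 = 5476 ≡ 81; 74^4 ≡ 81² = 6561 ≡ 4; 74^8 ≡ 4² = 16 ≡ 16; 74^16 ≡ 16² = 256 ≡ 7; 74^32 ≡ 7² = 49 ≡ 49.
Since 41 = 32 + 8 + 1, 74^41 ≡ 49 · 16 · 74; multiplying out mod 83: 49·16 = 784 ≡ 37, then 37·74 = 2738 ≡ 82. Thus 74^41 ≡ 82 ≡ −1 (mod 83).
The value −1 means 74 is a non-residue modulo 83, so x² ≡ 74 (mod 83) is impossible.

There is no such integer.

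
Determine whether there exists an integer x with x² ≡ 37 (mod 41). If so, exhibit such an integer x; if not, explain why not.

x = 18

Take x = 18. Then 18² = 324 = 7·41 + 37, so 18² ≡ 37 (mod 41).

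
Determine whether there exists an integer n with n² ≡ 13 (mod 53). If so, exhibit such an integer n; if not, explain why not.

Take n = 15. Then 15² = 225 = 4·53 + 13, so 15² ≡ 13 (mod 53).

n = 15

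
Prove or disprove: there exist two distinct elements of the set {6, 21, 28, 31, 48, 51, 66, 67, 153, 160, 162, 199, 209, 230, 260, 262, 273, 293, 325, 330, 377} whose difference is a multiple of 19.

21 mod 19 = 2 and 230 mod 19 = 2, so 230 − 21 = 209 = 11·19.

Yes: 21 and 230.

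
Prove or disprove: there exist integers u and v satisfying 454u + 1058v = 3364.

u = 68, v = -26

Since gcd(454, 1058) = 2 and 3364 = 2·1682, Bézout's identity guarantees a solution.
Dividing through by 2 reduces the equation to 227u + 529v = 1682.
Dividing repeatedly: 529 = 2·227 + 75, 227 = 3·75 + 2, 75 = 37·2 + 1, 2 = 2·1 + 0.
Unwinding: 1 = 75 − 37·2 = 75 − 37·(227 − 3·75) = −37·227 + 112·75 = −37·227 + 112·(529 − 2·227) = 112·529 − 261·227, i.e. 227·(-261) + 529·112 = 1.
Scaling by 1682 gives the particular solution (u, v) = (-439002, 188384).
Shifting by a multiple of (529, −227) keeps it a solution: u = -439002 + 830·529 = 68, v = 188384 − 830·227 = -26.
Indeed 454·68 + 1058·(-26) = 30872 − 27508 = 3364.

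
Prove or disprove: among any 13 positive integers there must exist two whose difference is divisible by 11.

Partition the integers by their residue mod 11; there are 11 classes.
Since 13 > 11, two of the 13 integers must share a residue class by the pigeonhole principle; call them a and b.
Their difference a − b is then a multiple of 11.

Yes, this is always true.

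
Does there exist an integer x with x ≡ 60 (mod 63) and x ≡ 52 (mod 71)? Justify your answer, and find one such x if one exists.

The moduli 63 and 71 are coprime, so by the Chinese Remainder Theorem a unique solution modulo 4473 exists.
Any solution of the first congruence is x = 60 + 63t; substituting into the second, 63t ≡ 52 − 60 ≡ 63 (mod 71).
Invert 63 mod 71 by the Euclidean algorithm: 71 = 1·63 + 8, 63 = 7·8 + 7, 8 = 1·7 + 1, 7 = 7·1 + 0; back-substituting, 1 = 8 − 1·7 = 8 − (63 − 7·8) = −63 + 8·8 = −63 + 8·(71 − 1·63) = 8·71 − 9·63. Hence 63·(-9) ≡ 1, so 63⁻¹ ≡ -9 ≡ 62 (mod 71).
Multiplying by 62: t ≡ 62·63 = 3906 ≡ 1 (mod 71).
With t = 1: x = 60 + 63·1 = 123.
Check: 123 mod 63 = 60, 123 mod 71 = 52. ✓

x = 123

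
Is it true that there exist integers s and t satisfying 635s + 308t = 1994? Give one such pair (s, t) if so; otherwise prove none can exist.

s = 186, t = -377

635 and 308 are coprime, so 635s + 308t ranges over all of ℤ.
Euclidean algorithm: 635 = 2·308 + 19, 308 = 16·19 + 4, 19 = 4·4 + 3, 4 = 1·3 + 1, 3 = 3·1 + 0.
Back-substituting, 1 = 4 − 1·3 = 4 − (19 − 4·4) = −19 + 5·4 = −19 + 5·(308 − 16·19) = 5·308 − 81·19 = 5·308 − 81·(635 − 2·308) = −81·635 + 167·308; that is, 635·(-81) + 308·167 = 1.
Times 1994: 635·(-161514) + 308·332998 = 1994, so (-161514, 332998) solves it.
Shifting by a multiple of (308, −635) keeps it a solution: s = -161514 + 525·308 = 186, t = 332998 − 525·635 = -377.
Indeed 635·186 + 308·(-377) = 118110 − 116116 = 1994.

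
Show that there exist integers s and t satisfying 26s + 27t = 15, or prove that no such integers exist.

26 and 27 are coprime, so 26s + 27t ranges over all of ℤ.
Dividing repeatedly: 27 = 1·26 + 1, 26 = 26·1 + 0.
Working back up the chain: 1 = 27 − 1·26. So 26·(-1) + 27·1 = 1.
Multiplying through by 15: s = (-1)·15 = -15, t = 1·15 = 15 is a solution.
Shifting by a multiple of (27, −26) keeps it a solution: s = -15 + 1·27 = 12, t = 15 − 1·26 = -11.
Indeed 26·12 + 27·(-11) = 312 − 297 = 15.

s = 12, t = -11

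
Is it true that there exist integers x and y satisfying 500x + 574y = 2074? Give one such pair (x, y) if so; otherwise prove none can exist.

Every value of 500x + 574y is a multiple of gcd(500, 574) = 2; since 2 ∣ 2074, solutions exist.
Dividing through by 2 reduces the equation to 250x + 287y = 1037.
Dividing repeatedly: 287 = 1·250 + 37, 250 = 6·37 + 28, 37 = 1·28 + 9, 28 = 3·9 + 1, 9 = 9·1 + 0.
Working back up the chain: 1 = 28 − 3·9 = 28 − 3·(37 − 1·28) = −3·37 + 4·28 = −3·37 + 4·(250 − 6·37) = 4·250 − 27·37 = 4·250 − 27·(287 − 1·250) = −27·287 + 31·250. So 250·31 + 287·(-27) = 1.
Scaling by 1037 gives the particular solution (x, y) = (32147, -27999).
The general solution is x = 32147 + 287k, y = -27999 − 250k; taking k = -112 gives the smaller pair x = 3, y = 1.
Indeed 500·3 + 574·1 = 1500 + 574 = 2074.

x = 3, y = 1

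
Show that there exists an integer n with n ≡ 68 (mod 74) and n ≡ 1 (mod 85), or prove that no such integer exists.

n = 2806

Since 74 and 85 share no common factor, CRT says the pair of congruences has a solution (unique mod 6290).
Any solution of the first congruence is n = 68 + 74t; substituting into the second, 74t ≡ 1 − 68 ≡ 18 (mod 85).
Since 74·54 = 3996 = 47·85 + 1, the inverse of 74 mod 85 is 54.
Multiplying by 54: t ≡ 54·18 = 972 ≡ 37 (mod 85).
Taking t = 37 gives n = 68 + 74·37 = 2806.
Indeed 2806 ≡ 68 (mod 74) and 2806 ≡ 1 (mod 85).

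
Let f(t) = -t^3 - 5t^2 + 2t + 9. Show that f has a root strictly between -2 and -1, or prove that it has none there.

f(-2) = -7 and f(-1) = 3, which have opposite signs.
Since f is a polynomial it is continuous on [-2, -1].
By the Intermediate Value Theorem f must vanish at some point of (-2, -1).

Yes, f has a root in the interval.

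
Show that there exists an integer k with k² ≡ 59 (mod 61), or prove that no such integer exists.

There is no such integer.

61 is prime, so by Euler's criterion 59 is a square mod 61 iff 59^((61−1)/2) = 59^30 ≡ 1 (mod 61).
Squaring successively (mod 61): 59^2 = 3481 ≡ 4; 59^4 ≡ 4² = 16 ≡ 16; 59^8 ≡ 16² = 256 ≡ 12; 59^16 ≡ 12² = 144 ≡ 22.
Since 30 = 16 + 8 + 4 + 2, 59^30 ≡ 22 · 12 · 16 · 4; multiplying out mod 61: 22·12 = 264 ≡ 20, then 20·16 = 320 ≡ 15, then 15·4 = 60 ≡ 60. Thus 59^30 ≡ 60 ≡ −1 (mod 61).
The value −1 means 59 is a non-residue modulo 61, so k² ≡ 59 (mod 61) is impossible.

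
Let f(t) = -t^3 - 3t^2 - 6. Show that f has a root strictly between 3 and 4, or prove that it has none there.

No such root exists.

The endpoint values f(3) = -60 and f(4) = -118 are both negative. Claim: f(t) < 0 for every t in (3, 4).
Shift to the endpoint 3: with t = 3 + u (0 < u < 1), one computes f(3 + u) = -u^3 - 12u^2 - 45u - 60.
The nonzero coefficients here are all negative, so for u > 0 every term is negative (or zero), and the constant term -60 is strictly negative.
So f is strictly negative on (3, 4); no root exists in the interval.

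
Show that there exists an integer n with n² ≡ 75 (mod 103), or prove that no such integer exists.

Apply Euler's criterion with the prime 103: 75 is a quadratic residue iff 75^51 ≡ 1 (mod 103), and a non-residue iff it is ≡ −1.
Squaring successively (mod 103): 75^2 = 5625 ≡ 63; 75^4 ≡ 63² = 3969 ≡ 55; 75^8 ≡ 55² = 3025 ≡ 38; 75^16 ≡ 38² = 1444 ≡ 2; 75^32 ≡ 2² = 4 ≡ 4.
Since 51 = 32 + 16 + 2 + 1, 75^51 ≡ 4 · 2 · 63 · 75; multiplying out mod 103: 4·2 = 8 ≡ 8, then 8·63 = 504 ≡ 92, then 92·75 = 6900 ≡ 102. Thus 75^51 ≡ 102 ≡ −1 (mod 103).
The value −1 means 75 is a non-residue modulo 103, so n² ≡ 75 (mod 103) is impossible.

There is no such integer.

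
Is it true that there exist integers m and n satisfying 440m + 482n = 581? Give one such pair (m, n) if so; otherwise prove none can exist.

No such integers exist.

Both 440 and 482 are divisible by gcd(440, 482) = 2, hence so is any combination 440m + 482n.
However 581 leaves remainder 1 on division by 2.
Hence no integers m, n satisfy the equation.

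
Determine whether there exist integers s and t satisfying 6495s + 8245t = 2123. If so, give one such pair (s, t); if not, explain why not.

There are no such integers.

Any value of 6495s + 8245t is a multiple of gcd(6495, 8245) = 5.
However 2123 leaves remainder 3 on division by 5.
So the equation is unsolvable over ℤ.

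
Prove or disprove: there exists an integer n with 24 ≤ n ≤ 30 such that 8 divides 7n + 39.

No such integer n in that range exists.

At n = 24, 7·24 + 39 = 207 ≡ 7 (mod 8), and each step in n adds 7, giving residues 7, 6, 5, 4, 3, 2, 1 for n = 24, 25, …, 30.
The residue 0 does not occur, so no n in [24, 30] makes 7n + 39 a multiple of 8.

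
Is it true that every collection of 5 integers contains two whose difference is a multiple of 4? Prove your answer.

Yes.

Each integer lies in one of the 4 residue classes modulo 4.
With 5 integers and only 4 classes, the pigeonhole principle forces two of them, say a and b, into the same class.
Their difference a − b is then a multiple of 4.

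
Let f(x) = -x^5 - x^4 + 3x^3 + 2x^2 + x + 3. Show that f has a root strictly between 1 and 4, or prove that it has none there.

Yes, f has a root in the interval.

f(1) = 7 and f(4) = -1049, which have opposite signs.
As a polynomial, f is continuous on every closed interval.
By the Intermediate Value Theorem f must vanish at some point of (1, 4).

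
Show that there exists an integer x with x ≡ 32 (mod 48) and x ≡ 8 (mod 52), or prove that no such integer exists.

The moduli are not coprime: gcd(48, 52) = 4. Compatibility requires 4 ∣ (8 − 32) = -24, which holds, so solutions exist.
The integers ≡ 32 (mod 48) are 32, 80, 128, 176, 224, 272, 320, …; their remainders mod 52 are 32, 28, 24, 20, 16, 12, 8, so x = 320 is the first that is ≡ 8 (mod 52).
Verify: 320 = 6·48 + 32 and 320 = 6·52 + 8. ✓

x = 320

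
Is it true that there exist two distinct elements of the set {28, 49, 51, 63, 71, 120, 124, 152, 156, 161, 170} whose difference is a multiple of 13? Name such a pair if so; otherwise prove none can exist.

Two integers differ by a multiple of 13 exactly when they have the same residue mod 13. The residues are 28↦2, 49↦10, 51↦12, 63↦11, 71↦6, 120↦3, 124↦7, 152↦9, 156↦0, 161↦5, 170↦1.
These 11 residues are pairwise different, hence no difference of two elements is divisible by 13.

No, no such pair exists.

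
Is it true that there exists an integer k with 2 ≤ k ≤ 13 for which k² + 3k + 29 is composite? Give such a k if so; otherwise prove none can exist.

k = 5

At k = 5: 5² + 3·5 + 29 = 69 = 3·23, which is composite.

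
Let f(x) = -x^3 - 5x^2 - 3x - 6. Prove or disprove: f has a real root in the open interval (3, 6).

No such root exists.

The endpoint values f(3) = -87 and f(6) = -420 are both negative. Claim: f(x) < 0 for every x in (3, 6).
Shift to the endpoint 3: with x = 3 + u (0 < u < 3), one computes f(3 + u) = -u^3 - 14u^2 - 60u - 87.
The nonzero coefficients here are all negative, so for u > 0 every term is negative (or zero), and the constant term -87 is strictly negative.
So f is strictly negative on (3, 6); no root exists in the interval.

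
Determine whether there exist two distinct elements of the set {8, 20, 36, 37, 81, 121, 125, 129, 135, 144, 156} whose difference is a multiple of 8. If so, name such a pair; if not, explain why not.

Reduce each element mod 8: 8↦0, 20↦4, 36↦4, 37↦5, 81↦1, 121↦1, 125↦5, 129↦1, 135↦7, 144↦0, 156↦4. The residue 0 repeats (at 8 and 144), and 144 − 8 = 136 = 17·8.

8 and 144 are such a pair.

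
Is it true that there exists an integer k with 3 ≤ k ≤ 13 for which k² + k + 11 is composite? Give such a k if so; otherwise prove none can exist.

k = 10

At k = 10: 10² + 10 + 11 = 121 = 11·11, which is composite.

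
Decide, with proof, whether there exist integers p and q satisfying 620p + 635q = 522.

There are no such integers.

Both 620 and 635 are divisible by gcd(620, 635) = 5, hence so is any combination 620p + 635q.
However 522 leaves remainder 2 on division by 5.
Therefore 620p + 635q = 522 has no solution in integers.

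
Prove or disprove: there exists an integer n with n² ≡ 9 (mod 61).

n = 3

Take n = 3. Then 3² = 9, and since 0 ≤ 9 < 61 this is already reduced: 3² ≡ 9 (mod 61).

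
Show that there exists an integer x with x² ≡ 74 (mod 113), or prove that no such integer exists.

113 is prime, so by Euler's criterion 74 is a square mod 113 iff 74^((113−1)/2) = 74^56 ≡ 1 (mod 113).
Squaring successively (mod 113): 74^2 = 5476 ≡ 52; 74^4 ≡ 52² = 2704 ≡ 105; 74^8 ≡ 105² = 11025 ≡ 64; 74^16 ≡ 64² = 4096 ≡ 28; 74^32 ≡ 28² = 784 ≡ 106.
Since 56 = 32 + 16 + 8, 74^56 ≡ 106 · 28 · 64; multiplying out mod 113: 106·28 = 2968 ≡ 30, then 30·64 = 1920 ≡ 112. Thus 74^56 ≡ 112 ≡ −1 (mod 113).
By Euler's criterion 74 is a quadratic non-residue mod 113: no x satisfies x² ≡ 74 (mod 113).

There is no such integer.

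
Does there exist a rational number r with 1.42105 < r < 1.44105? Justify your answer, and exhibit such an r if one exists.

Multiplying by 7: 7·1.42105 = 9.94735 and 7·1.44105 = 10.08735, so the integer 10 lies strictly between them.
Dividing back, 1.42105 < 10/7 < 1.44105, and 10/7 is rational.

r = 10/7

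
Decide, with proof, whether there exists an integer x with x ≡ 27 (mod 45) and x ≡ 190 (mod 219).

gcd(45, 219) = 3. If x ≡ 27 (mod 45) and x ≡ 190 (mod 219), then x ≡ 27 (mod 3) and x ≡ 190 (mod 3).
However 27 ≡ 0 and 190 ≡ 1 (mod 3), and 0 ≠ 1.
Therefore no such x exists.

No such integer exists.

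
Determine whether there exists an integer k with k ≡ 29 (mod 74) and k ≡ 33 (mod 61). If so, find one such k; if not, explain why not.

Since 74 and 61 share no common factor, CRT says the pair of congruences has a solution (unique mod 4514).
Any solution of the first congruence is k = 29 + 74t; substituting into the second, 74t ≡ 33 − 29 ≡ 4 (mod 61).
74 ≡ 13 (mod 61), so this reads 13t ≡ 4 (mod 61). To invert 13 modulo 61: 61 = 4·13 + 9, 13 = 1·9 + 4, 9 = 2·4 + 1, 4 = 4·1 + 0, and unwinding, 1 = 9 − 2·4 = 9 − 2·(13 − 1·9) = −2·13 + 3·9 = −2·13 + 3·(61 − 4·13) = 3·61 − 14·13. Thus 13⁻¹ ≡ -14 ≡ 47 (mod 61).
Therefore t ≡ 47·4 = 188 ≡ 5 (mod 61).
Taking t = 5 gives k = 29 + 74·5 = 399.
Indeed 399 ≡ 29 (mod 74) and 399 ≡ 33 (mod 61).

k = 399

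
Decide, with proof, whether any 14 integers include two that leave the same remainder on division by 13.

Yes.

There are exactly 13 possible remainders on division by 13.
Since 14 > 13, two of the 14 integers must share a residue class by the pigeonhole principle; call them a and b.
So a and b have equal remainders mod 13, which is exactly what was to be shown.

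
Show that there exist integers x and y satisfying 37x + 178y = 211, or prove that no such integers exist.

37 and 178 are coprime, so 37x + 178y ranges over all of ℤ.
Dividing repeatedly: 178 = 4·37 + 30, 37 = 1·30 + 7, 30 = 4·7 + 2, 7 = 3·2 + 1, 2 = 2·1 + 0.
Unwinding: 1 = 7 − 3·2 = 7 − 3·(30 − 4·7) = −3·30 + 13·7 = −3·30 + 13·(37 − 1·30) = 13·37 − 16·30 = 13·37 − 16·(178 − 4·37) = −16·178 + 77·37, i.e. 37·77 + 178·(-16) = 1.
Scaling by 211 gives the particular solution (x, y) = (16247, -3376).
Subtracting 91·178 from x and adding 91·37 to y gives the tidier solution (49, -9).
Check: 37·49 + 178·(-9) = 1813 − 1602 = 211. ✓

x = 49, y = -9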